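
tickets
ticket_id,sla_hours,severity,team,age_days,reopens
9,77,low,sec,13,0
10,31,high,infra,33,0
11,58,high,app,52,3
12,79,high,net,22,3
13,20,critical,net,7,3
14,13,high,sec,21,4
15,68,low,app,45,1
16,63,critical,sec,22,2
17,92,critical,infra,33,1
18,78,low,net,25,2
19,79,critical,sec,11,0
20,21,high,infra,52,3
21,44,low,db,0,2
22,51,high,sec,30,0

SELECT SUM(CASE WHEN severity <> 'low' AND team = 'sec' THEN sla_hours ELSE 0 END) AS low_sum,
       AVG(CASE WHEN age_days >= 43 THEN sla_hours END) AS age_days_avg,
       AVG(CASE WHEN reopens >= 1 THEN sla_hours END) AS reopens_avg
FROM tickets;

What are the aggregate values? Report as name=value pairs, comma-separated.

low_sum=206, age_days_avg=49, reopens_avg=53.6

[low_sum: severity <> 'low' AND team = 'sec']
ticket_id=9: ✗
ticket_id=10: ✗
ticket_id=11: ✗
ticket_id=12: ✗
ticket_id=13: ✗
ticket_id=14: ✓ → 13
ticket_id=15: ✗
ticket_id=16: ✓ → 63
ticket_id=17: ✗
ticket_id=18: ✗
ticket_id=19: ✓ → 79
ticket_id=20: ✗
ticket_id=21: ✗
ticket_id=22: ✓ → 51
low_sum = 13 + 63 + 79 + 51 = 206
—
[age_days_avg: age_days >= 43]
ticket_id=9: ✗
ticket_id=10: ✗
ticket_id=11: ✓ → 58
ticket_id=12: ✗
ticket_id=13: ✗
ticket_id=14: ✗
ticket_id=15: ✓ → 68
ticket_id=16: ✗
ticket_id=17: ✗
ticket_id=18: ✗
ticket_id=19: ✗
ticket_id=20: ✓ → 21
ticket_id=21: ✗
ticket_id=22: ✗
age_days_avg = (58 + 68 + 21) / 3 = 49
—
[reopens_avg: reopens >= 1]
ticket_id=9: ✗
ticket_id=10: ✗
ticket_id=11: ✓ → 58
ticket_id=12: ✓ → 79
ticket_id=13: ✓ → 20
ticket_id=14: ✓ → 13
ticket_id=15: ✓ → 68
ticket_id=16: ✓ → 63
ticket_id=17: ✓ → 92
ticket_id=18: ✓ → 78
ticket_id=19: ✗
ticket_id=20: ✓ → 21
ticket_id=21: ✓ → 44
ticket_id=22: ✗
reopens_avg = (58 + 79 + 20 + 13 + 68 + 63 + 92 + 78 + 21 + 44) / 10 = 53.6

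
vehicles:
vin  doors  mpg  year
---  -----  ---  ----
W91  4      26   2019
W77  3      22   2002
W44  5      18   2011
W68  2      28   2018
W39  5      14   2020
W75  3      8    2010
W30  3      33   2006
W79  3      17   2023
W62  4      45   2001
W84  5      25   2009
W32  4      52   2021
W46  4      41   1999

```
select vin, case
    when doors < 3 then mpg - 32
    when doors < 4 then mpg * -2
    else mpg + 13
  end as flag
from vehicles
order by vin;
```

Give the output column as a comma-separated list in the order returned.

-66, 65, 27, 31, 54, 58, -4, -16, -44, -34, 38, 39

vin=W30: doors < 4 → -66
vin=W32: ELSE → 65
vin=W39: ELSE → 27
vin=W44: ELSE → 31
vin=W46: ELSE → 54
vin=W62: ELSE → 58
vin=W68: doors < 3 → -4
vin=W75: doors < 4 → -16
vin=W77: doors < 4 → -44
vin=W79: doors < 4 → -34
vin=W84: ELSE → 38
vin=W91: ELSE → 39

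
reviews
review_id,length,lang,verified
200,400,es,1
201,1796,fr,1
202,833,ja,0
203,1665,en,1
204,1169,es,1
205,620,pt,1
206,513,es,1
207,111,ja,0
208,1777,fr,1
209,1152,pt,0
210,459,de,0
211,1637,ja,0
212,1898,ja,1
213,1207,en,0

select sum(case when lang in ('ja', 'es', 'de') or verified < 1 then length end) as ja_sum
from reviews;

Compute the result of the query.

9379

review_id=200: ✓ → 400
review_id=201: ✗
review_id=202: ✓ → 833
review_id=203: ✗
review_id=204: ✓ → 1169
review_id=205: ✗
review_id=206: ✓ → 513
review_id=207: ✓ → 111
review_id=208: ✗
review_id=209: ✓ → 1152
review_id=210: ✓ → 459
review_id=211: ✓ → 1637
review_id=212: ✓ → 1898
review_id=213: ✓ → 1207
ja_sum = 400 + 833 + 1169 + 513 + 111 + 1152 + 459 + 1637 + 1898 + 1207 = 9379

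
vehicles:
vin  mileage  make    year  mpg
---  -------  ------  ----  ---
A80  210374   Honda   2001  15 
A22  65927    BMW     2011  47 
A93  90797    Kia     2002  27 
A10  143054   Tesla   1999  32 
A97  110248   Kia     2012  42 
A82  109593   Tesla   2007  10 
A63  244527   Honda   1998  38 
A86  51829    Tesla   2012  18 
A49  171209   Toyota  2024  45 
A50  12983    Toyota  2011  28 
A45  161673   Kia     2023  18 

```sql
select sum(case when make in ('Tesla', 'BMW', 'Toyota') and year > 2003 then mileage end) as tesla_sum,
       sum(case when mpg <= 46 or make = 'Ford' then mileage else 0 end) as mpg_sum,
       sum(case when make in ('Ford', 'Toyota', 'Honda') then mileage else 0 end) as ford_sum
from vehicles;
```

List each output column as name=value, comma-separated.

tesla_sum=411541, mpg_sum=1306287, ford_sum=639093

[tesla_sum: make in ('Tesla', 'BMW', 'Toyota') and year > 2003]
vin=A80: ✗
vin=A22: ✓ → 65927
vin=A93: ✗
vin=A10: ✗
vin=A97: ✗
vin=A82: ✓ → 109593
vin=A63: ✗
vin=A86: ✓ → 51829
vin=A49: ✓ → 171209
vin=A50: ✓ → 12983
vin=A45: ✗
tesla_sum = 65927 + 109593 + 51829 + 171209 + 12983 = 411541
—
[mpg_sum: mpg <= 46 or make = 'Ford']
vin=A80: ✓ → 210374
vin=A22: ✗
vin=A93: ✓ → 90797
vin=A10: ✓ → 143054
vin=A97: ✓ → 110248
vin=A82: ✓ → 109593
vin=A63: ✓ → 244527
vin=A86: ✓ → 51829
vin=A49: ✓ → 171209
vin=A50: ✓ → 12983
vin=A45: ✓ → 161673
mpg_sum = 210374 + 90797 + 143054 + 110248 + 109593 + 244527 + 51829 + 171209 + 12983 + 161673 = 1306287
—
[ford_sum: make in ('Ford', 'Toyota', 'Honda')]
vin=A80: ✓ → 210374
vin=A22: ✗
vin=A93: ✗
vin=A10: ✗
vin=A97: ✗
vin=A82: ✗
vin=A63: ✓ → 244527
vin=A86: ✗
vin=A49: ✓ → 171209
vin=A50: ✓ → 12983
vin=A45: ✗
ford_sum = 210374 + 244527 + 171209 + 12983 = 639093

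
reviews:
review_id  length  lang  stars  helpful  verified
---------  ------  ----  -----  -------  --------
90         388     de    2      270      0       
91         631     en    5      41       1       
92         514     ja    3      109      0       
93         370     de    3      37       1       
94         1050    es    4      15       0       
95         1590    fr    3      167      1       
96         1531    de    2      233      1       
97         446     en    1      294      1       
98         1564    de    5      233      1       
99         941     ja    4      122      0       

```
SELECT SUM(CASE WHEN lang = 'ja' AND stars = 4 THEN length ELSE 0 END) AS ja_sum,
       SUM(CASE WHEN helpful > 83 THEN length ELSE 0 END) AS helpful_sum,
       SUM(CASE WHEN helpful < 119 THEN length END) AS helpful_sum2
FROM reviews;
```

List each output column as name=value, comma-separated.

ja_sum=941, helpful_sum=6974, helpful_sum2=2565

[ja_sum: lang = 'ja' AND stars = 4]
review_id=90: ✗
review_id=91: ✗
review_id=92: ✗
review_id=93: ✗
review_id=94: ✗
review_id=95: ✗
review_id=96: ✗
review_id=97: ✗
review_id=98: ✗
review_id=99: ✓ → 941
ja_sum = 941
—
[helpful_sum: helpful > 83]
review_id=90: ✓ → 388
review_id=91: ✗
review_id=92: ✓ → 514
review_id=93: ✗
review_id=94: ✗
review_id=95: ✓ → 1590
review_id=96: ✓ → 1531
review_id=97: ✓ → 446
review_id=98: ✓ → 1564
review_id=99: ✓ → 941
helpful_sum = 388 + 514 + 1590 + 1531 + 446 + 1564 + 941 = 6974
—
[helpful_sum2: helpful < 119]
review_id=90: ✗
review_id=91: ✓ → 631
review_id=92: ✓ → 514
review_id=93: ✓ → 370
review_id=94: ✓ → 1050
review_id=95: ✗
review_id=96: ✗
review_id=97: ✗
review_id=98: ✗
review_id=99: ✗
helpful_sum2 = 631 + 514 + 370 + 1050 = 2565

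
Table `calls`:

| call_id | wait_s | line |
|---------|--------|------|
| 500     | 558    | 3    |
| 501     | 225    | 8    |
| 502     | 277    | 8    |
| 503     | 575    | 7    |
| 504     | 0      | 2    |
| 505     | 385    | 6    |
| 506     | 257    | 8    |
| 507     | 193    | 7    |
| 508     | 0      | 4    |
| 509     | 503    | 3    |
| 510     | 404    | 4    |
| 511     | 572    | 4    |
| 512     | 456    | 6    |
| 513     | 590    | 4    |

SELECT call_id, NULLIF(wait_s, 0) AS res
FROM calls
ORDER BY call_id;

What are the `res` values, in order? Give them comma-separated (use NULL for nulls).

558, 225, 277, 575, NULL, 385, 257, 193, NULL, 503, 404, 572, 456, 590

call_id=500: wait_s=558 vs 0: differ → 558
call_id=501: wait_s=225 vs 0: differ → 225
call_id=502: wait_s=277 vs 0: differ → 277
call_id=503: wait_s=575 vs 0: differ → 575
call_id=504: wait_s=0 vs 0: equal → NULL
call_id=505: wait_s=385 vs 0: differ → 385
call_id=506: wait_s=257 vs 0: differ → 257
call_id=507: wait_s=193 vs 0: differ → 193
call_id=508: wait_s=0 vs 0: equal → NULL
call_id=509: wait_s=503 vs 0: differ → 503
call_id=510: wait_s=404 vs 0: differ → 404
call_id=511: wait_s=572 vs 0: differ → 572
call_id=512: wait_s=456 vs 0: differ → 456
call_id=513: wait_s=590 vs 0: differ → 590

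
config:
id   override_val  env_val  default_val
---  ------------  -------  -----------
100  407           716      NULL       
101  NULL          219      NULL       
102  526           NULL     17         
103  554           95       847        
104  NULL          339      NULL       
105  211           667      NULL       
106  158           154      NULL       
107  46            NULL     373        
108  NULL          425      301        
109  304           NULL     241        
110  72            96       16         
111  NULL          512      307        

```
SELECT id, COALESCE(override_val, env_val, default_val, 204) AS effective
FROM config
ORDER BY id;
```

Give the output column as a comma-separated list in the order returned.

id=100: override_val=407 → 407
id=101: override_val=NULL, env_val=219 → 219
id=102: override_val=526 → 526
id=103: override_val=554 → 554
id=104: override_val=NULL, env_val=339 → 339
id=105: override_val=211 → 211
id=106: override_val=158 → 158
id=107: override_val=46 → 46
id=108: override_val=NULL, env_val=425 → 425
id=109: override_val=304 → 304
id=110: override_val=72 → 72
id=111: override_val=NULL, env_val=512 → 512

407, 219, 526, 554, 339, 211, 158, 46, 425, 304, 72, 512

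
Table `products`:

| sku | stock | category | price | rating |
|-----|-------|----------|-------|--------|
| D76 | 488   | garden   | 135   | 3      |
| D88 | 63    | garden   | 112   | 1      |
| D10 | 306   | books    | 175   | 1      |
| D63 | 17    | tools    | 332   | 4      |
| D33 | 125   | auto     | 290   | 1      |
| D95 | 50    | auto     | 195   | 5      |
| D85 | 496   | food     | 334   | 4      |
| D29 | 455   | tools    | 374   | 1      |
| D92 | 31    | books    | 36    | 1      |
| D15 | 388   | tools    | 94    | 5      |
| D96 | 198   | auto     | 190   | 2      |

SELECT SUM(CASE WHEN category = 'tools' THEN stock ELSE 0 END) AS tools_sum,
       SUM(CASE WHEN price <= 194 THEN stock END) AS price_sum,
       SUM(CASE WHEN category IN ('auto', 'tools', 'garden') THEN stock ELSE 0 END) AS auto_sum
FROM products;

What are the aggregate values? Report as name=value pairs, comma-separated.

[tools_sum: category = 'tools']
sku=D76: ✗
sku=D88: ✗
sku=D10: ✗
sku=D63: ✓ → 17
sku=D33: ✗
sku=D95: ✗
sku=D85: ✗
sku=D29: ✓ → 455
sku=D92: ✗
sku=D15: ✓ → 388
sku=D96: ✗
tools_sum = 17 + 455 + 388 = 860
—
[price_sum: price <= 194]
sku=D76: ✓ → 488
sku=D88: ✓ → 63
sku=D10: ✓ → 306
sku=D63: ✗
sku=D33: ✗
sku=D95: ✗
sku=D85: ✗
sku=D29: ✗
sku=D92: ✓ → 31
sku=D15: ✓ → 388
sku=D96: ✓ → 198
price_sum = 488 + 63 + 306 + 31 + 388 + 198 = 1474
—
[auto_sum: category IN ('auto', 'tools', 'garden')]
sku=D76: ✓ → 488
sku=D88: ✓ → 63
sku=D10: ✗
sku=D63: ✓ → 17
sku=D33: ✓ → 125
sku=D95: ✓ → 50
sku=D85: ✗
sku=D29: ✓ → 455
sku=D92: ✗
sku=D15: ✓ → 388
sku=D96: ✓ → 198
auto_sum = 488 + 63 + 17 + 125 + 50 + 455 + 388 + 198 = 1784

tools_sum=860, price_sum=1474, auto_sum=1784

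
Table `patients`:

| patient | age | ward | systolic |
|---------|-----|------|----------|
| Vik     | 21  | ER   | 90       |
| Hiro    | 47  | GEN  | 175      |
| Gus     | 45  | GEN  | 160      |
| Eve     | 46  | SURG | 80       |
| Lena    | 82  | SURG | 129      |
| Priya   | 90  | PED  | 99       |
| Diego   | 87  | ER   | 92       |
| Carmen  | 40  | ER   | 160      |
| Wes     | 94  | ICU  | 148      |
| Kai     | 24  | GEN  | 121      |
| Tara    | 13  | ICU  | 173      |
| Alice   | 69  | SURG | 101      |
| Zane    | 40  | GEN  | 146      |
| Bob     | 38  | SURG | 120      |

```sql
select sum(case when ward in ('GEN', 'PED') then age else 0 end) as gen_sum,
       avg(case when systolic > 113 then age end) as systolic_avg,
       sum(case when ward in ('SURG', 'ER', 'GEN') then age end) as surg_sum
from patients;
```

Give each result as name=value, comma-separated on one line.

[gen_sum: ward in ('GEN', 'PED')]
patient=Vik: ✗
patient=Hiro: ✓ → 47
patient=Gus: ✓ → 45
patient=Eve: ✗
patient=Lena: ✗
patient=Priya: ✓ → 90
patient=Diego: ✗
patient=Carmen: ✗
patient=Wes: ✗
patient=Kai: ✓ → 24
patient=Tara: ✗
patient=Alice: ✗
patient=Zane: ✓ → 40
patient=Bob: ✗
gen_sum = 47 + 45 + 90 + 24 + 40 = 246
—
[systolic_avg: systolic > 113]
patient=Vik: ✗
patient=Hiro: ✓ → 47
patient=Gus: ✓ → 45
patient=Eve: ✗
patient=Lena: ✓ → 82
patient=Priya: ✗
patient=Diego: ✗
patient=Carmen: ✓ → 40
patient=Wes: ✓ → 94
patient=Kai: ✓ → 24
patient=Tara: ✓ → 13
patient=Alice: ✗
patient=Zane: ✓ → 40
patient=Bob: ✓ → 38
systolic_avg = (47 + 45 + 82 + 40 + 94 + 24 + 13 + 40 + 38) / 9 = 47
—
[surg_sum: ward in ('SURG', 'ER', 'GEN')]
patient=Vik: ✓ → 21
patient=Hiro: ✓ → 47
patient=Gus: ✓ → 45
patient=Eve: ✓ → 46
patient=Lena: ✓ → 82
patient=Priya: ✗
patient=Diego: ✓ → 87
patient=Carmen: ✓ → 40
patient=Wes: ✗
patient=Kai: ✓ → 24
patient=Tara: ✗
patient=Alice: ✓ → 69
patient=Zane: ✓ → 40
patient=Bob: ✓ → 38
surg_sum = 21 + 47 + 45 + 46 + 82 + 87 + 40 + 24 + 69 + 40 + 38 = 539

gen_sum=246, systolic_avg=47, surg_sum=539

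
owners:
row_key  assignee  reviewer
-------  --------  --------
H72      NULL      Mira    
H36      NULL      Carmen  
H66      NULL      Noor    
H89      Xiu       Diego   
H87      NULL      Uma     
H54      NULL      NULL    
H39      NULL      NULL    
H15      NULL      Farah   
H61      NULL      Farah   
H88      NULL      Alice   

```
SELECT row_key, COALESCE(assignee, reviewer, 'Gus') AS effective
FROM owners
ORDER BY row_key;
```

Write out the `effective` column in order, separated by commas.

row_key=H15: assignee=NULL, reviewer=Farah → Farah
row_key=H36: assignee=NULL, reviewer=Carmen → Carmen
row_key=H39: assignee=NULL, reviewer=NULL, → literal Gus → Gus
row_key=H54: assignee=NULL, reviewer=NULL, → literal Gus → Gus
row_key=H61: assignee=NULL, reviewer=Farah → Farah
row_key=H66: assignee=NULL, reviewer=Noor → Noor
row_key=H72: assignee=NULL, reviewer=Mira → Mira
row_key=H87: assignee=NULL, reviewer=Uma → Uma
row_key=H88: assignee=NULL, reviewer=Alice → Alice
row_key=H89: assignee=Xiu → Xiu

Farah, Carmen, Gus, Gus, Farah, Noor, Mira, Uma, Alice, Xiu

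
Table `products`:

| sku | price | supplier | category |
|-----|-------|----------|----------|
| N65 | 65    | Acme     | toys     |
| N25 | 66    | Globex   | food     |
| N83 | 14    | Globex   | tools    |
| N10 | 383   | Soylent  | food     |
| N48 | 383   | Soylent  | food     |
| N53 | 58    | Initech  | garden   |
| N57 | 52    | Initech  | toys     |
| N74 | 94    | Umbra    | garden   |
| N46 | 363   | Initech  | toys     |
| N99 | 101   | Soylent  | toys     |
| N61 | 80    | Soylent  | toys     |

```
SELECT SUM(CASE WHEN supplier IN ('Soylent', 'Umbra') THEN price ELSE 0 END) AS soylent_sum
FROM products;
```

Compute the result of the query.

1041

sku=N65: ✗
sku=N25: ✗
sku=N83: ✗
sku=N10: ✓ → 383
sku=N48: ✓ → 383
sku=N53: ✗
sku=N57: ✗
sku=N74: ✓ → 94
sku=N46: ✗
sku=N99: ✓ → 101
sku=N61: ✓ → 80
soylent_sum = 383 + 383 + 94 + 101 + 80 = 1041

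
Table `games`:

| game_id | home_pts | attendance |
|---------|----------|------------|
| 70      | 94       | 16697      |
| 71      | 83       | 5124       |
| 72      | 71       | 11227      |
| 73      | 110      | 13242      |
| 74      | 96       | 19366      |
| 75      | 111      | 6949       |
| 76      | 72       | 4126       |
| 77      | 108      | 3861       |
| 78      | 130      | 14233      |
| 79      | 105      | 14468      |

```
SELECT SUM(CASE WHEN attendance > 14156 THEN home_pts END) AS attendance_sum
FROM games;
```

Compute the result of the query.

game_id=70: ✓ → 94
game_id=71: ✗
game_id=72: ✗
game_id=73: ✗
game_id=74: ✓ → 96
game_id=75: ✗
game_id=76: ✗
game_id=77: ✗
game_id=78: ✓ → 130
game_id=79: ✓ → 105
attendance_sum = 94 + 96 + 130 + 105 = 425

425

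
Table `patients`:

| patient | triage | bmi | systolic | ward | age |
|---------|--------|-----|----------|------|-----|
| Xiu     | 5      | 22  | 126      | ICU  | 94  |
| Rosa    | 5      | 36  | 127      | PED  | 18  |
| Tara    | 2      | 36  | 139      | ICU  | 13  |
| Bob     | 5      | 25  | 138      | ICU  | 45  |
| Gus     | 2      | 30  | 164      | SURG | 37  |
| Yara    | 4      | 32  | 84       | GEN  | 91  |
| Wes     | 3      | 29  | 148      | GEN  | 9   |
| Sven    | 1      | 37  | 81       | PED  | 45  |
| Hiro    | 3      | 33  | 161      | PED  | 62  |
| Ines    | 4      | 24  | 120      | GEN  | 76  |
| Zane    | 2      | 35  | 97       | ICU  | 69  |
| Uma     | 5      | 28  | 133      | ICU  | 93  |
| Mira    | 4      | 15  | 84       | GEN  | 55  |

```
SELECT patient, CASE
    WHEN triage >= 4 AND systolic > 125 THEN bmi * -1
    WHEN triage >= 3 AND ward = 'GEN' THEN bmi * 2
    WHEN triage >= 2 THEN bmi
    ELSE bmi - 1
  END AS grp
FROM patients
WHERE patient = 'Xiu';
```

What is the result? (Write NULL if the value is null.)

-22

patient = Xiu: triage=5, bmi=22, systolic=126, ward=ICU, age=94.
triage >= 4 AND systolic > 125 → true → -22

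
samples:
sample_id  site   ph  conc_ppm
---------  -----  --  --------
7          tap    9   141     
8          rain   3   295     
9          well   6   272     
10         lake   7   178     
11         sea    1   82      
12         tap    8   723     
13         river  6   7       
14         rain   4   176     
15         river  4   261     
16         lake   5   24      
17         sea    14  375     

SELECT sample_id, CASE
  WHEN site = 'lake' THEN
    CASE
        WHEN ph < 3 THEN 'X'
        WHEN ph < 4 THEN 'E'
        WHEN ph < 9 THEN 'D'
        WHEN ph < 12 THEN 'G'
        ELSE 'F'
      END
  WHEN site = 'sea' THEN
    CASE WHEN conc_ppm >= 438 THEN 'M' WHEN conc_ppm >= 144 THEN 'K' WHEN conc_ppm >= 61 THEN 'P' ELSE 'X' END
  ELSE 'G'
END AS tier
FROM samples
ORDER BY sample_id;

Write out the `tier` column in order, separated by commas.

G, G, G, D, P, G, G, G, G, D, K

sample_id=7: site='tap' → outer ELSE → G
sample_id=8: site='rain' → outer ELSE → G
sample_id=9: site='well' → outer ELSE → G
sample_id=10: site='lake' → inner[ph < 9] → D
sample_id=11: site='sea' → inner[conc_ppm >= 61] → P
sample_id=12: site='tap' → outer ELSE → G
sample_id=13: site='river' → outer ELSE → G
sample_id=14: site='rain' → outer ELSE → G
sample_id=15: site='river' → outer ELSE → G
sample_id=16: site='lake' → inner[ph < 9] → D
sample_id=17: site='sea' → inner[conc_ppm >= 144] → K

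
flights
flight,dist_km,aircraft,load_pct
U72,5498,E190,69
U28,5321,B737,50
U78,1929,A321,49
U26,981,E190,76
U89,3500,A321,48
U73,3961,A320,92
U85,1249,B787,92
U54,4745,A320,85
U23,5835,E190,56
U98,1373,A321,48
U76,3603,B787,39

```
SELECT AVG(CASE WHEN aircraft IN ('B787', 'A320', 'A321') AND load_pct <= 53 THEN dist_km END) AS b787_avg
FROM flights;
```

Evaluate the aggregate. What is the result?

2601.25

flight=U72: ✗
flight=U28: ✗
flight=U78: ✓ → 1929
flight=U26: ✗
flight=U89: ✓ → 3500
flight=U73: ✗
flight=U85: ✗
flight=U54: ✗
flight=U23: ✗
flight=U98: ✓ → 1373
flight=U76: ✓ → 3603
b787_avg = (1929 + 3500 + 1373 + 3603) / 4 = 2601.25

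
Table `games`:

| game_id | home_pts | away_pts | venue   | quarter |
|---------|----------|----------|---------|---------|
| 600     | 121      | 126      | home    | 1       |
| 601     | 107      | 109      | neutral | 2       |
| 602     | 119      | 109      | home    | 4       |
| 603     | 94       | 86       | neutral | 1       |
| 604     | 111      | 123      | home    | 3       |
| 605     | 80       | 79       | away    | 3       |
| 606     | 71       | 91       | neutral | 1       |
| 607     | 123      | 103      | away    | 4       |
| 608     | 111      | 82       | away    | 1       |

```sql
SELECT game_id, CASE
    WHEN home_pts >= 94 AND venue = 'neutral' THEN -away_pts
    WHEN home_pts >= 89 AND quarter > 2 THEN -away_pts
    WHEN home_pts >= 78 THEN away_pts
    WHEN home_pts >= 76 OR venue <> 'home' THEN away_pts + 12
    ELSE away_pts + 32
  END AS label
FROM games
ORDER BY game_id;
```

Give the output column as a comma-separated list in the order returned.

126, -109, -109, -86, -123, 79, 103, -103, 82

game_id=600: home_pts >= 78 → 126
game_id=601: home_pts >= 94 AND venue = 'neutral' → -109
game_id=602: home_pts >= 89 AND quarter > 2 → -109
game_id=603: home_pts >= 94 AND venue = 'neutral' → -86
game_id=604: home_pts >= 89 AND quarter > 2 → -123
game_id=605: home_pts >= 78 → 79
game_id=606: home_pts >= 76 OR venue <> 'home' → 103
game_id=607: home_pts >= 89 AND quarter > 2 → -103
game_id=608: home_pts >= 78 → 82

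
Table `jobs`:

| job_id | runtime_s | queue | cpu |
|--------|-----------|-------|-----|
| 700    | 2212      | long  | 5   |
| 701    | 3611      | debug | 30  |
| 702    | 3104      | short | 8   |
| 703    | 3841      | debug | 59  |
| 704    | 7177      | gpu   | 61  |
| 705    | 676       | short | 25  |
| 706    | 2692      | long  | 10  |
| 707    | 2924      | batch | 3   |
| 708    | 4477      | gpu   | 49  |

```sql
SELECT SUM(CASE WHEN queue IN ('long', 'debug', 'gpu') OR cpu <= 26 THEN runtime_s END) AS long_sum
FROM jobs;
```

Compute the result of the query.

30714

job_id=700: ✓ → 2212
job_id=701: ✓ → 3611
job_id=702: ✓ → 3104
job_id=703: ✓ → 3841
job_id=704: ✓ → 7177
job_id=705: ✓ → 676
job_id=706: ✓ → 2692
job_id=707: ✓ → 2924
job_id=708: ✓ → 4477
long_sum = 2212 + 3611 + 3104 + 3841 + 7177 + 676 + 2692 + 2924 + 4477 = 30714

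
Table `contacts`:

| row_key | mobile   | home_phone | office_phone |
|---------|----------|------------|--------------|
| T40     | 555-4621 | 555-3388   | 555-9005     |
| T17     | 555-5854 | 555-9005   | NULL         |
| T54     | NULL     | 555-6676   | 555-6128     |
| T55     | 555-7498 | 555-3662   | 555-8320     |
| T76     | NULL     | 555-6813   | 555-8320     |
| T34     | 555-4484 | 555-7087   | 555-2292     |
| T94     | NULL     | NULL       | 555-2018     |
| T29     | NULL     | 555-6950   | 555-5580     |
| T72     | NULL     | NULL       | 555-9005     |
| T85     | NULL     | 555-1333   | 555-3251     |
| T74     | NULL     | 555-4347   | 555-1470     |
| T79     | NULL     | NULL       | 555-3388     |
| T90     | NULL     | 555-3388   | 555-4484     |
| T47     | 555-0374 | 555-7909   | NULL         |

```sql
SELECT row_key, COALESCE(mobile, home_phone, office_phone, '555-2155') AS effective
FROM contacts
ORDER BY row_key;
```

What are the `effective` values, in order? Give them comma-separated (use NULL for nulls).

555-5854, 555-6950, 555-4484, 555-4621, 555-0374, 555-6676, 555-7498, 555-9005, 555-4347, 555-6813, 555-3388, 555-1333, 555-3388, 555-2018

row_key=T17: mobile=555-5854 → 555-5854
row_key=T29: mobile=NULL, home_phone=555-6950 → 555-6950
row_key=T34: mobile=555-4484 → 555-4484
row_key=T40: mobile=555-4621 → 555-4621
row_key=T47: mobile=555-0374 → 555-0374
row_key=T54: mobile=NULL, home_phone=555-6676 → 555-6676
row_key=T55: mobile=555-7498 → 555-7498
row_key=T72: mobile=NULL, home_phone=NULL, office_phone=555-9005 → 555-9005
row_key=T74: mobile=NULL, home_phone=555-4347 → 555-4347
row_key=T76: mobile=NULL, home_phone=555-6813 → 555-6813
row_key=T79: mobile=NULL, home_phone=NULL, office_phone=555-3388 → 555-3388
row_key=T85: mobile=NULL, home_phone=555-1333 → 555-1333
row_key=T90: mobile=NULL, home_phone=555-3388 → 555-3388
row_key=T94: mobile=NULL, home_phone=NULL, office_phone=555-2018 → 555-2018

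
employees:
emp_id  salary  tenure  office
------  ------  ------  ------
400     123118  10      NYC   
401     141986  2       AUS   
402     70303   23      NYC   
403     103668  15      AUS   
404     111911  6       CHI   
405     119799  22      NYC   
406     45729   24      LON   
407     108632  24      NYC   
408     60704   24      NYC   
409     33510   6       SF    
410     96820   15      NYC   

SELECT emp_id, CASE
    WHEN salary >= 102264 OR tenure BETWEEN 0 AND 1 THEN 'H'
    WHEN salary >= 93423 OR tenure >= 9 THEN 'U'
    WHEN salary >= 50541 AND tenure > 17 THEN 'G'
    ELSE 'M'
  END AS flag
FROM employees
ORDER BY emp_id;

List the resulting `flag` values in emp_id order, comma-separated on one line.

emp_id=400: salary >= 102264 OR tenure BETWEEN 0 AND 1 → H
emp_id=401: salary >= 102264 OR tenure BETWEEN 0 AND 1 → H
emp_id=402: salary >= 93423 OR tenure >= 9 → U
emp_id=403: salary >= 102264 OR tenure BETWEEN 0 AND 1 → H
emp_id=404: salary >= 102264 OR tenure BETWEEN 0 AND 1 → H
emp_id=405: salary >= 102264 OR tenure BETWEEN 0 AND 1 → H
emp_id=406: salary >= 93423 OR tenure >= 9 → U
emp_id=407: salary >= 102264 OR tenure BETWEEN 0 AND 1 → H
emp_id=408: salary >= 93423 OR tenure >= 9 → U
emp_id=409: ELSE → M
emp_id=410: salary >= 93423 OR tenure >= 9 → U

H, H, U, H, H, H, U, H, U, M, U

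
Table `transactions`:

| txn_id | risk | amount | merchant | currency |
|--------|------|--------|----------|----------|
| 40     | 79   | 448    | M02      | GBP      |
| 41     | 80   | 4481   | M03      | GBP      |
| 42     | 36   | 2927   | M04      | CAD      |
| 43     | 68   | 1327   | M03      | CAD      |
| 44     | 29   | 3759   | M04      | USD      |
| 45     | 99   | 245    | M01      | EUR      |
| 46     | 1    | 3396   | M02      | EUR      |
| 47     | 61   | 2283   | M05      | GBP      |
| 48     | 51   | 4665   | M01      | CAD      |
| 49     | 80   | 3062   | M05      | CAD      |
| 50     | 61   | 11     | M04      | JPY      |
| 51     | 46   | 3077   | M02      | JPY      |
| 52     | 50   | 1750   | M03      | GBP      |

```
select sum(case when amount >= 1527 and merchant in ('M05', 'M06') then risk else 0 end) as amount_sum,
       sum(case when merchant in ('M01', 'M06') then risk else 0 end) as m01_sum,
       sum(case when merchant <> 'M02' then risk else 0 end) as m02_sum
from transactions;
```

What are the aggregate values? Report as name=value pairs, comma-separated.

amount_sum=141, m01_sum=150, m02_sum=615

[amount_sum: amount >= 1527 and merchant in ('M05', 'M06')]
txn_id=40: ✗
txn_id=41: ✗
txn_id=42: ✗
txn_id=43: ✗
txn_id=44: ✗
txn_id=45: ✗
txn_id=46: ✗
txn_id=47: ✓ → 61
txn_id=48: ✗
txn_id=49: ✓ → 80
txn_id=50: ✗
txn_id=51: ✗
txn_id=52: ✗
amount_sum = 61 + 80 = 141
—
[m01_sum: merchant in ('M01', 'M06')]
txn_id=40: ✗
txn_id=41: ✗
txn_id=42: ✗
txn_id=43: ✗
txn_id=44: ✗
txn_id=45: ✓ → 99
txn_id=46: ✗
txn_id=47: ✗
txn_id=48: ✓ → 51
txn_id=49: ✗
txn_id=50: ✗
txn_id=51: ✗
txn_id=52: ✗
m01_sum = 99 + 51 = 150
—
[m02_sum: merchant <> 'M02']
txn_id=40: ✗
txn_id=41: ✓ → 80
txn_id=42: ✓ → 36
txn_id=43: ✓ → 68
txn_id=44: ✓ → 29
txn_id=45: ✓ → 99
txn_id=46: ✗
txn_id=47: ✓ → 61
txn_id=48: ✓ → 51
txn_id=49: ✓ → 80
txn_id=50: ✓ → 61
txn_id=51: ✗
txn_id=52: ✓ → 50
m02_sum = 80 + 36 + 68 + 29 + 99 + 61 + 51 + 80 + 61 + 50 = 615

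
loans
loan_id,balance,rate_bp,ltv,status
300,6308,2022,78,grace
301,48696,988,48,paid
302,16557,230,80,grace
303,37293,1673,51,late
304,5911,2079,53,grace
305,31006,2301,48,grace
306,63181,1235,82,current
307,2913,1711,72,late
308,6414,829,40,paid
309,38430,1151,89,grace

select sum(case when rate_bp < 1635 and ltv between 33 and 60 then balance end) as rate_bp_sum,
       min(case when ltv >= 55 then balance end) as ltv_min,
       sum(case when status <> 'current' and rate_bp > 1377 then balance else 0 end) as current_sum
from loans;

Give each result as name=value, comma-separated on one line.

[rate_bp_sum: rate_bp < 1635 and ltv between 33 and 60]
loan_id=300: ✗
loan_id=301: ✓ → 48696
loan_id=302: ✗
loan_id=303: ✗
loan_id=304: ✗
loan_id=305: ✗
loan_id=306: ✗
loan_id=307: ✗
loan_id=308: ✓ → 6414
loan_id=309: ✗
rate_bp_sum = 48696 + 6414 = 55110
—
[ltv_min: ltv >= 55]
loan_id=300: ✓ → 6308
loan_id=301: ✗
loan_id=302: ✓ → 16557
loan_id=303: ✗
loan_id=304: ✗
loan_id=305: ✗
loan_id=306: ✓ → 63181
loan_id=307: ✓ → 2913
loan_id=308: ✗
loan_id=309: ✓ → 38430
ltv_min = MIN(6308, 16557, 63181, 2913, 38430) = 2913
—
[current_sum: status <> 'current' and rate_bp > 1377]
loan_id=300: ✓ → 6308
loan_id=301: ✗
loan_id=302: ✗
loan_id=303: ✓ → 37293
loan_id=304: ✓ → 5911
loan_id=305: ✓ → 31006
loan_id=306: ✗
loan_id=307: ✓ → 2913
loan_id=308: ✗
loan_id=309: ✗
current_sum = 6308 + 37293 + 5911 + 31006 + 2913 = 83431

rate_bp_sum=55110, ltv_min=2913, current_sum=83431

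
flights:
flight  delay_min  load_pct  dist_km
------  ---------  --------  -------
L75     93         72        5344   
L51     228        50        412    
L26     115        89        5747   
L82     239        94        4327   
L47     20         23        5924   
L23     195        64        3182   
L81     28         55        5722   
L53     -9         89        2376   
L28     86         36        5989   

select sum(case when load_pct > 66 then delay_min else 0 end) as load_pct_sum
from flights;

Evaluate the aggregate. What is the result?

438

flight=L75: ✓ → 93
flight=L51: ✗
flight=L26: ✓ → 115
flight=L82: ✓ → 239
flight=L47: ✗
flight=L23: ✗
flight=L81: ✗
flight=L53: ✓ → -9
flight=L28: ✗
load_pct_sum = 93 + 115 + 239 + -9 = 438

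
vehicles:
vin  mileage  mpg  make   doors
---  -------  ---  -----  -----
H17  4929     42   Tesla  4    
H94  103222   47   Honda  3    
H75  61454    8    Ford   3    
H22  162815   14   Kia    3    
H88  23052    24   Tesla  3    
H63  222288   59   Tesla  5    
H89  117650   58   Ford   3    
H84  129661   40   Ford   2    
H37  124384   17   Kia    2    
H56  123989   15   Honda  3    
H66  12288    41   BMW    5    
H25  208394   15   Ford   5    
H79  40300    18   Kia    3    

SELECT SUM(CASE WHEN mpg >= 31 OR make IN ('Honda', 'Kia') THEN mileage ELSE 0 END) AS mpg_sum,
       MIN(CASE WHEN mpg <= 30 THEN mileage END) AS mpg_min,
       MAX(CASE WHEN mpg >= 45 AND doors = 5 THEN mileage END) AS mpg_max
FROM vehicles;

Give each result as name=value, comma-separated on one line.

[mpg_sum: mpg >= 31 OR make IN ('Honda', 'Kia')]
vin=H17: ✓ → 4929
vin=H94: ✓ → 103222
vin=H75: ✗
vin=H22: ✓ → 162815
vin=H88: ✗
vin=H63: ✓ → 222288
vin=H89: ✓ → 117650
vin=H84: ✓ → 129661
vin=H37: ✓ → 124384
vin=H56: ✓ → 123989
vin=H66: ✓ → 12288
vin=H25: ✗
vin=H79: ✓ → 40300
mpg_sum = 4929 + 103222 + 162815 + 222288 + 117650 + 129661 + 124384 + 123989 + 12288 + 40300 = 1041526
—
[mpg_min: mpg <= 30]
vin=H17: ✗
vin=H94: ✗
vin=H75: ✓ → 61454
vin=H22: ✓ → 162815
vin=H88: ✓ → 23052
vin=H63: ✗
vin=H89: ✗
vin=H84: ✗
vin=H37: ✓ → 124384
vin=H56: ✓ → 123989
vin=H66: ✗
vin=H25: ✓ → 208394
vin=H79: ✓ → 40300
mpg_min = MIN(61454, 162815, 23052, 124384, 123989, 208394, 40300) = 23052
—
[mpg_max: mpg >= 45 AND doors = 5]
vin=H17: ✗
vin=H94: ✗
vin=H75: ✗
vin=H22: ✗
vin=H88: ✗
vin=H63: ✓ → 222288
vin=H89: ✗
vin=H84: ✗
vin=H37: ✗
vin=H56: ✗
vin=H66: ✗
vin=H25: ✗
vin=H79: ✗
mpg_max = MAX(222288) = 222288

mpg_sum=1041526, mpg_min=23052, mpg_max=222288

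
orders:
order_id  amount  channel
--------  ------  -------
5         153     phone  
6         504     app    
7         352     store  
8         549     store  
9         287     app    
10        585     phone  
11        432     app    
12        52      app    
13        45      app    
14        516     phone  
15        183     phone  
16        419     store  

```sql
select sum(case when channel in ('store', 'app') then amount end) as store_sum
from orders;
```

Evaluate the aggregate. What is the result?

order_id=5: ✗
order_id=6: ✓ → 504
order_id=7: ✓ → 352
order_id=8: ✓ → 549
order_id=9: ✓ → 287
order_id=10: ✗
order_id=11: ✓ → 432
order_id=12: ✓ → 52
order_id=13: ✓ → 45
order_id=14: ✗
order_id=15: ✗
order_id=16: ✓ → 419
store_sum = 504 + 352 + 549 + 287 + 432 + 52 + 45 + 419 = 2640

2640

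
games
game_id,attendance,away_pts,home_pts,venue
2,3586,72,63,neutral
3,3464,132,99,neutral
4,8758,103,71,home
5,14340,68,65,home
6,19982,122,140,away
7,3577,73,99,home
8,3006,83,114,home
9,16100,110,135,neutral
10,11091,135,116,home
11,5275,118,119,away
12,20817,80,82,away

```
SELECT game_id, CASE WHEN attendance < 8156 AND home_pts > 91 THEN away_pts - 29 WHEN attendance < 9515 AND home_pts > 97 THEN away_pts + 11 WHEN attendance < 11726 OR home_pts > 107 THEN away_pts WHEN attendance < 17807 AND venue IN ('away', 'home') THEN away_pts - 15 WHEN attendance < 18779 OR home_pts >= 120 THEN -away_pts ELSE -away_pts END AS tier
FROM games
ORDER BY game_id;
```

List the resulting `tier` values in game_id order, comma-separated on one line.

game_id=2: attendance < 11726 OR home_pts > 107 → 72
game_id=3: attendance < 8156 AND home_pts > 91 → 103
game_id=4: attendance < 11726 OR home_pts > 107 → 103
game_id=5: attendance < 17807 AND venue IN ('away', 'home') → 53
game_id=6: attendance < 11726 OR home_pts > 107 → 122
game_id=7: attendance < 8156 AND home_pts > 91 → 44
game_id=8: attendance < 8156 AND home_pts > 91 → 54
game_id=9: attendance < 11726 OR home_pts > 107 → 110
game_id=10: attendance < 11726 OR home_pts > 107 → 135
game_id=11: attendance < 8156 AND home_pts > 91 → 89
game_id=12: ELSE → -80

72, 103, 103, 53, 122, 44, 54, 110, 135, 89, -80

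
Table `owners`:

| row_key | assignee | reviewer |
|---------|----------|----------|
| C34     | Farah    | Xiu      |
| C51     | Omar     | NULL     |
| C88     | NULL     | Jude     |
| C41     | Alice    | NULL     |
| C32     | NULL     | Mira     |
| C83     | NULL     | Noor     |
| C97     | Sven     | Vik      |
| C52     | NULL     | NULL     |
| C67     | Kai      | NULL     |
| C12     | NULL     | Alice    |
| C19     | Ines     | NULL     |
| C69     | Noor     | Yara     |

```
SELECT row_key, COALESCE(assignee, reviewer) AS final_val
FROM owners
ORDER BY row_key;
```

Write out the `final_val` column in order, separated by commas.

Alice, Ines, Mira, Farah, Alice, Omar, NULL, Kai, Noor, Noor, Jude, Sven

row_key=C12: assignee=NULL, reviewer=Alice → Alice
row_key=C19: assignee=Ines → Ines
row_key=C32: assignee=NULL, reviewer=Mira → Mira
row_key=C34: assignee=Farah → Farah
row_key=C41: assignee=Alice → Alice
row_key=C51: assignee=Omar → Omar
row_key=C52: assignee=NULL, reviewer=NULL (all NULL) → NULL
row_key=C67: assignee=Kai → Kai
row_key=C69: assignee=Noor → Noor
row_key=C83: assignee=NULL, reviewer=Noor → Noor
row_key=C88: assignee=NULL, reviewer=Jude → Jude
row_key=C97: assignee=Sven → Sven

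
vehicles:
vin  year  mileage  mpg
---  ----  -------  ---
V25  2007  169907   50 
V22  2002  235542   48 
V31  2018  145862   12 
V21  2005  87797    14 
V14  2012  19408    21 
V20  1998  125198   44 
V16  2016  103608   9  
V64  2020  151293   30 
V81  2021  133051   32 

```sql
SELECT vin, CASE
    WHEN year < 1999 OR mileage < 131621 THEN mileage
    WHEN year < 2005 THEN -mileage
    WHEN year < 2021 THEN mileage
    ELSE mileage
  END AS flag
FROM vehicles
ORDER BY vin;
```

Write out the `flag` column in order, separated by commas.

vin=V14: year < 1999 OR mileage < 131621 → 19408
vin=V16: year < 1999 OR mileage < 131621 → 103608
vin=V20: year < 1999 OR mileage < 131621 → 125198
vin=V21: year < 1999 OR mileage < 131621 → 87797
vin=V22: year < 2005 → -235542
vin=V25: year < 2021 → 169907
vin=V31: year < 2021 → 145862
vin=V64: year < 2021 → 151293
vin=V81: ELSE → 133051

19408, 103608, 125198, 87797, -235542, 169907, 145862, 151293, 133051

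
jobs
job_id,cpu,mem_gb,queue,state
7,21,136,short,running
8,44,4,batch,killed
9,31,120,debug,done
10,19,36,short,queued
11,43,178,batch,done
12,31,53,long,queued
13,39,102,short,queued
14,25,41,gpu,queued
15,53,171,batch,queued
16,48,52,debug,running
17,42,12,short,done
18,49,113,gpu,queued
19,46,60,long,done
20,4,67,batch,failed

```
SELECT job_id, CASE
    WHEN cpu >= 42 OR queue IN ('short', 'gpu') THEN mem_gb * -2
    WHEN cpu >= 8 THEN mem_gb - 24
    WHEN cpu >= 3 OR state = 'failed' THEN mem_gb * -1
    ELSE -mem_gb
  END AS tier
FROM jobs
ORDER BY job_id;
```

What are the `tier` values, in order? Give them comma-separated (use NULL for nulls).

-272, -8, 96, -72, -356, 29, -204, -82, -342, -104, -24, -226, -120, -67

job_id=7: cpu >= 42 OR queue IN ('short', 'gpu') → -272
job_id=8: cpu >= 42 OR queue IN ('short', 'gpu') → -8
job_id=9: cpu >= 8 → 96
job_id=10: cpu >= 42 OR queue IN ('short', 'gpu') → -72
job_id=11: cpu >= 42 OR queue IN ('short', 'gpu') → -356
job_id=12: cpu >= 8 → 29
job_id=13: cpu >= 42 OR queue IN ('short', 'gpu') → -204
job_id=14: cpu >= 42 OR queue IN ('short', 'gpu') → -82
job_id=15: cpu >= 42 OR queue IN ('short', 'gpu') → -342
job_id=16: cpu >= 42 OR queue IN ('short', 'gpu') → -104
job_id=17: cpu >= 42 OR queue IN ('short', 'gpu') → -24
job_id=18: cpu >= 42 OR queue IN ('short', 'gpu') → -226
job_id=19: cpu >= 42 OR queue IN ('short', 'gpu') → -120
job_id=20: cpu >= 3 OR state = 'failed' → -67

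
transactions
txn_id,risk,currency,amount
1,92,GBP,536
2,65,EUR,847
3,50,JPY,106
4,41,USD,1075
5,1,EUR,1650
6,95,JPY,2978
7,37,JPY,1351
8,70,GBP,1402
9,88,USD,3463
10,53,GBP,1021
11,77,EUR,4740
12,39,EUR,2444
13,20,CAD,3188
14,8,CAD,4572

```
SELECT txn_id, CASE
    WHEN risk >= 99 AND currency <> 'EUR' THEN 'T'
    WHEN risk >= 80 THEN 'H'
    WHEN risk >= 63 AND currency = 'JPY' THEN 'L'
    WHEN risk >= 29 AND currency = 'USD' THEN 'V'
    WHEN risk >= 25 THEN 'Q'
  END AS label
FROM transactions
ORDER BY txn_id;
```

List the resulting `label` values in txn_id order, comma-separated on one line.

H, Q, Q, V, NULL, H, Q, Q, H, Q, Q, Q, NULL, NULL

txn_id=1: risk >= 80 → H
txn_id=2: risk >= 25 → Q
txn_id=3: risk >= 25 → Q
txn_id=4: risk >= 29 AND currency = 'USD' → V
txn_id=5: (no match → NULL) → NULL
txn_id=6: risk >= 80 → H
txn_id=7: risk >= 25 → Q
txn_id=8: risk >= 25 → Q
txn_id=9: risk >= 80 → H
txn_id=10: risk >= 25 → Q
txn_id=11: risk >= 25 → Q
txn_id=12: risk >= 25 → Q
txn_id=13: (no match → NULL) → NULL
txn_id=14: (no match → NULL) → NULL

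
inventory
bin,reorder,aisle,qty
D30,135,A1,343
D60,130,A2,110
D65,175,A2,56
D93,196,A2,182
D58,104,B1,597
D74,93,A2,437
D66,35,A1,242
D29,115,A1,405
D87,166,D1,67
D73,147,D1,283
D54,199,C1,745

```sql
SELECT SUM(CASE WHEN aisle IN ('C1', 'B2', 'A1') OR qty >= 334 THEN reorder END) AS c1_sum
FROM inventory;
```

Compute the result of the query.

bin=D30: ✓ → 135
bin=D60: ✗
bin=D65: ✗
bin=D93: ✗
bin=D58: ✓ → 104
bin=D74: ✓ → 93
bin=D66: ✓ → 35
bin=D29: ✓ → 115
bin=D87: ✗
bin=D73: ✗
bin=D54: ✓ → 199
c1_sum = 135 + 104 + 93 + 35 + 115 + 199 = 681

681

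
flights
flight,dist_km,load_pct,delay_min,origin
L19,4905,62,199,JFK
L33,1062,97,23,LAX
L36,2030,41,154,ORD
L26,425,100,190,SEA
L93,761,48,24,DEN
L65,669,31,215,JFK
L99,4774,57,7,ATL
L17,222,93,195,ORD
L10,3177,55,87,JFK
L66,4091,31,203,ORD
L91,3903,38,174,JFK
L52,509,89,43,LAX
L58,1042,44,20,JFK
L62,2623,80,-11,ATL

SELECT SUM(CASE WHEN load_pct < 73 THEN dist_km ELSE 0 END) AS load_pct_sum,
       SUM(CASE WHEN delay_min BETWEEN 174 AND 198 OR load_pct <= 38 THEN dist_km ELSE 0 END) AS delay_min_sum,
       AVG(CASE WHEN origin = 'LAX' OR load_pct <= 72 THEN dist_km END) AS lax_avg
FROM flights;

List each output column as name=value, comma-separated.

load_pct_sum=25352, delay_min_sum=9310, lax_avg=2447.5454545455

[load_pct_sum: load_pct < 73]
flight=L19: ✓ → 4905
flight=L33: ✗
flight=L36: ✓ → 2030
flight=L26: ✗
flight=L93: ✓ → 761
flight=L65: ✓ → 669
flight=L99: ✓ → 4774
flight=L17: ✗
flight=L10: ✓ → 3177
flight=L66: ✓ → 4091
flight=L91: ✓ → 3903
flight=L52: ✗
flight=L58: ✓ → 1042
flight=L62: ✗
load_pct_sum = 4905 + 2030 + 761 + 669 + 4774 + 3177 + 4091 + 3903 + 1042 = 25352
—
[delay_min_sum: delay_min BETWEEN 174 AND 198 OR load_pct <= 38]
flight=L19: ✗
flight=L33: ✗
flight=L36: ✗
flight=L26: ✓ → 425
flight=L93: ✗
flight=L65: ✓ → 669
flight=L99: ✗
flight=L17: ✓ → 222
flight=L10: ✗
flight=L66: ✓ → 4091
flight=L91: ✓ → 3903
flight=L52: ✗
flight=L58: ✗
flight=L62: ✗
delay_min_sum = 425 + 669 + 222 + 4091 + 3903 = 9310
—
[lax_avg: origin = 'LAX' OR load_pct <= 72]
flight=L19: ✓ → 4905
flight=L33: ✓ → 1062
flight=L36: ✓ → 2030
flight=L26: ✗
flight=L93: ✓ → 761
flight=L65: ✓ → 669
flight=L99: ✓ → 4774
flight=L17: ✗
flight=L10: ✓ → 3177
flight=L66: ✓ → 4091
flight=L91: ✓ → 3903
flight=L52: ✓ → 509
flight=L58: ✓ → 1042
flight=L62: ✗
lax_avg = (4905 + 1062 + 2030 + 761 + 669 + 4774 + 3177 + 4091 + 3903 + 509 + 1042) / 11 = 2447.5454545455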